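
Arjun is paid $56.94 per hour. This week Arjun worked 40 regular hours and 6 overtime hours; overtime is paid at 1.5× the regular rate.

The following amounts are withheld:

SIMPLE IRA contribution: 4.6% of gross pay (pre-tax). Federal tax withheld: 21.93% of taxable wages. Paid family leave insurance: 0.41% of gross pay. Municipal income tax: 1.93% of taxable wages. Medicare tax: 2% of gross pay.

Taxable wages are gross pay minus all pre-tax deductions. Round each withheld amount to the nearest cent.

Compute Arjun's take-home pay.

Regular pay: 40 × $56.94 = $2,277.60
Overtime pay: 6 × $56.94 × 1.5 = $512.46
Gross pay = $2,277.60 + $512.46 = $2,790.06
SIMPLE IRA contribution: $2,790.06 × 0.046 = $128.34
Taxable wages = $2,790.06 − $128.34 = $2,661.72
Federal tax withheld: $2,661.72 × 0.2193 = $583.72
Municipal income tax: $2,661.72 × 0.0193 = $51.37
Paid family leave insurance: $2,790.06 × 0.0041 = $11.44
Medicare tax: $2,790.06 × 0.02 = $55.80
Total deductions = $128.34 + $583.72 + $51.37 + $11.44 + $55.80 = $830.67
Net pay = $2,790.06 − $830.67 = $1,959.39

$1,959.39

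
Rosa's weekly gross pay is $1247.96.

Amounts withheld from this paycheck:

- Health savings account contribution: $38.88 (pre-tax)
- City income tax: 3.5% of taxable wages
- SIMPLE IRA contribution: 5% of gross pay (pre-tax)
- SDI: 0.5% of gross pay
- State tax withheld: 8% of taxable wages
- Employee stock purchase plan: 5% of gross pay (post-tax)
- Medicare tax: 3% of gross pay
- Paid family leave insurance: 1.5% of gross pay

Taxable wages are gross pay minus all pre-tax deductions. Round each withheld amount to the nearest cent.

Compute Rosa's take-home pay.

Health savings account contribution: $38.88
SIMPLE IRA contribution: $1247.96 × 0.05 = $62.40
Pre-tax total = $38.88 + $62.40 = $101.28
Taxable wages = $1247.96 − $101.28 = $1146.68
State tax withheld: $1146.68 × 0.08 = $91.73
City income tax: $1146.68 × 0.035 = $40.13
SDI: $1247.96 × 0.005 = $6.24
Paid family leave insurance: $1247.96 × 0.015 = $18.72
Medicare tax: $1247.96 × 0.03 = $37.44
Employee stock purchase plan: $1247.96 × 0.05 = $62.40
Total deductions = $38.88 + $62.40 + $91.73 + $40.13 + $6.24 + $18.72 + $37.44 + $62.40 = $357.94
Net pay = $1247.96 − $357.94 = $890.02

$890.02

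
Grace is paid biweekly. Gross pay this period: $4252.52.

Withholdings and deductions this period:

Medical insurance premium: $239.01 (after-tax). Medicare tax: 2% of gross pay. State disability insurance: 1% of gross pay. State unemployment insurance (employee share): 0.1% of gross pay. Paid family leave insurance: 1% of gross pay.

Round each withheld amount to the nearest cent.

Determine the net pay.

$3839.15

State disability insurance: $4252.52 × 0.01 = $42.53
Medicare tax: $4252.52 × 0.02 = $85.05
Paid family leave insurance: $4252.52 × 0.01 = $42.53
State unemployment insurance (employee share): $4252.52 × 0.001 = $4.25
Medical insurance premium: $239.01
Total deductions = $42.53 + $85.05 + $42.53 + $4.25 + $239.01 = $413.37
Net pay = $4252.52 − $413.37 = $3839.15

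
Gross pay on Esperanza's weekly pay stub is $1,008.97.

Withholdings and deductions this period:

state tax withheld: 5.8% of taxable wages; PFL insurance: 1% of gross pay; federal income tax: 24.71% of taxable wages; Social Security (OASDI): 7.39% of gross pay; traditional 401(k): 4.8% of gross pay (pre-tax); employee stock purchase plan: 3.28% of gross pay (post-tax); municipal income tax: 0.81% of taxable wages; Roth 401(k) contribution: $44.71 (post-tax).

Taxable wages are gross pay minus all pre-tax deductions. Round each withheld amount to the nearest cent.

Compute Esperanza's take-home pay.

$497.25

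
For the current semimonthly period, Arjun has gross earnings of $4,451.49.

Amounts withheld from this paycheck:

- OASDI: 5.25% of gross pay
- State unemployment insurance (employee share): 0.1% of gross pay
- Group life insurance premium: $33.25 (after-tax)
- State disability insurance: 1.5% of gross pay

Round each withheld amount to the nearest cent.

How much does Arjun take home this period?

$4,113.32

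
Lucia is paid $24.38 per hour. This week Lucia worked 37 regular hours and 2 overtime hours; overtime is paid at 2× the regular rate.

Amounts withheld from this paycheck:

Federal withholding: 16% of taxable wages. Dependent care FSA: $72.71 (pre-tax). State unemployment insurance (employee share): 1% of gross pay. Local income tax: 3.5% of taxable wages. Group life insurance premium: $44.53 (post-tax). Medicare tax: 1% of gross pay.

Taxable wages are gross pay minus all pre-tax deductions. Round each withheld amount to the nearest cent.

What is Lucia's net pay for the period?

$681.60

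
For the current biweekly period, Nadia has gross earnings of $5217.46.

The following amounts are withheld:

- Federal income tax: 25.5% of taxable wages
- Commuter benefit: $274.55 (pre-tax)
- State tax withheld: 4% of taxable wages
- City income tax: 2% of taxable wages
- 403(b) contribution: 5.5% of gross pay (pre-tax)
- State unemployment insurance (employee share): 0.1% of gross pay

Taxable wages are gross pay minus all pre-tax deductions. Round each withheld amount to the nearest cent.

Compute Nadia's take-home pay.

$3184.10

Commuter benefit: $274.55
403(b) contribution: $5217.46 × 0.055 = $286.96
Pre-tax total = $274.55 + $286.96 = $561.51
Taxable wages = $5217.46 − $561.51 = $4655.95
Federal income tax: $4655.95 × 0.255 = $1187.27
State tax withheld: $4655.95 × 0.04 = $186.24
City income tax: $4655.95 × 0.02 = $93.12
State unemployment insurance (employee share): $5217.46 × 0.001 = $5.22
Total deductions = $274.55 + $286.96 + $1187.27 + $186.24 + $93.12 + $5.22 = $2033.36
Net pay = $5217.46 − $2033.36 = $3184.10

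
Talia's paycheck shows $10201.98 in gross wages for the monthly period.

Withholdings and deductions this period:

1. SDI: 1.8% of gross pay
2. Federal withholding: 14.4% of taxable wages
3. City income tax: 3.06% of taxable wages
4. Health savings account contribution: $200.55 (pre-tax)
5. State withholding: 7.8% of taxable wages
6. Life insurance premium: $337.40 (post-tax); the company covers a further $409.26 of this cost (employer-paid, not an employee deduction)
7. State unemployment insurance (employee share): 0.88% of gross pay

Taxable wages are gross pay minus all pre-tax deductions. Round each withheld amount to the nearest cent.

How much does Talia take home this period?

$6864.25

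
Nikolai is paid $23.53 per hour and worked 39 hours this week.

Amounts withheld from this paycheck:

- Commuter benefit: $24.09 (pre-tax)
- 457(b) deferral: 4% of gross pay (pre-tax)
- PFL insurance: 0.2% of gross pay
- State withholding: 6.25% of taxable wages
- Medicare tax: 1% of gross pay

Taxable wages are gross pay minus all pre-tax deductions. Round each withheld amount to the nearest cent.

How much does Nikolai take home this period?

Gross pay: 39 × $23.53 = $917.67
457(b) deferral: $917.67 × 0.04 = $36.71
Commuter benefit: $24.09
Pre-tax total = $36.71 + $24.09 = $60.80
Taxable wages = $917.67 − $60.80 = $856.87
State withholding: $856.87 × 0.0625 = $53.55
Medicare tax: $917.67 × 0.01 = $9.18
PFL insurance: $917.67 × 0.002 = $1.84
Total deductions = $36.71 + $24.09 + $53.55 + $9.18 + $1.84 = $125.37
Net pay = $917.67 − $125.37 = $792.30

$792.30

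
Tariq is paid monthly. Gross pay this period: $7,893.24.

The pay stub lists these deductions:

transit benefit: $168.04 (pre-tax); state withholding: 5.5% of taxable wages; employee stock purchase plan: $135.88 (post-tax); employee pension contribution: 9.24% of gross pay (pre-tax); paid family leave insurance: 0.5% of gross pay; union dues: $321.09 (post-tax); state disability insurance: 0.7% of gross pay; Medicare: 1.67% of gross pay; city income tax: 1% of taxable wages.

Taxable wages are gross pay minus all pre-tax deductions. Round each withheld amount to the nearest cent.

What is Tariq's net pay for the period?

$5,857.62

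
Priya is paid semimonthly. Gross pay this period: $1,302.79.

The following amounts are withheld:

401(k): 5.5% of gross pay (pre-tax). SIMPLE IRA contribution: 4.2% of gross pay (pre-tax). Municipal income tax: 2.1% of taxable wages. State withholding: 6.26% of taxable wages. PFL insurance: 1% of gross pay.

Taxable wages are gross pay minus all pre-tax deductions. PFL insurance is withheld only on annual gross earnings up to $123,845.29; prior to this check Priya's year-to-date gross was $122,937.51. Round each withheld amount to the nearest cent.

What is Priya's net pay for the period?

$1,069.00

401(k): $1,302.79 × 0.055 = $71.65
SIMPLE IRA contribution: $1,302.79 × 0.042 = $54.72
Pre-tax total = $71.65 + $54.72 = $126.37
Taxable wages = $1,302.79 − $126.37 = $1,176.42
Municipal income tax: $1,176.42 × 0.021 = $24.70
State withholding: $1,176.42 × 0.0626 = $73.64
PFL insurance: only $123,845.29 − $122,937.51 = $907.78 of this check is subject → $907.78 × 0.01 = $9.08
Total deductions = $71.65 + $54.72 + $24.70 + $73.64 + $9.08 = $233.79
Net pay = $1,302.79 − $233.79 = $1,069.00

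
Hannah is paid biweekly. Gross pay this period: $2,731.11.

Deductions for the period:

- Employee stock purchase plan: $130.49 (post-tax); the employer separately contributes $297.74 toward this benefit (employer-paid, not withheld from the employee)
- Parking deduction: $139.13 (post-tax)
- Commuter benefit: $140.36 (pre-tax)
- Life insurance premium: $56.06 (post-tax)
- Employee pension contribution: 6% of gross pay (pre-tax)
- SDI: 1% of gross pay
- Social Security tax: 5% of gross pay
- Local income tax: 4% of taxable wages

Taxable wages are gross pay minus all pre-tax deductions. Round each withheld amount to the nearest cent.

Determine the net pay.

$1,840.25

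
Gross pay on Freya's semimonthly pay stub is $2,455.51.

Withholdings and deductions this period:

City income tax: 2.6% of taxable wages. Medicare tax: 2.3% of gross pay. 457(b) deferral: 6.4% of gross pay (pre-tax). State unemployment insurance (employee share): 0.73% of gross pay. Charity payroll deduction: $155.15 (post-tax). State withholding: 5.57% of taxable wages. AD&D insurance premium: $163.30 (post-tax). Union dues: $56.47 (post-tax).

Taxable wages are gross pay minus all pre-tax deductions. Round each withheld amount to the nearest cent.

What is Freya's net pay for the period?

$1,661.25

457(b) deferral: $2,455.51 × 0.064 = $157.15
Taxable wages = $2,455.51 − $157.15 = $2,298.36
State withholding: $2,298.36 × 0.0557 = $128.02
City income tax: $2,298.36 × 0.026 = $59.76
Medicare tax: $2,455.51 × 0.023 = $56.48
State unemployment insurance (employee share): $2,455.51 × 0.0073 = $17.93
Charity payroll deduction: $155.15
AD&D insurance premium: $163.30
Union dues: $56.47
Total deductions = $157.15 + $128.02 + $59.76 + $56.48 + $17.93 + $155.15 + $163.30 + $56.47 = $794.26
Net pay = $2,455.51 − $794.26 = $1,661.25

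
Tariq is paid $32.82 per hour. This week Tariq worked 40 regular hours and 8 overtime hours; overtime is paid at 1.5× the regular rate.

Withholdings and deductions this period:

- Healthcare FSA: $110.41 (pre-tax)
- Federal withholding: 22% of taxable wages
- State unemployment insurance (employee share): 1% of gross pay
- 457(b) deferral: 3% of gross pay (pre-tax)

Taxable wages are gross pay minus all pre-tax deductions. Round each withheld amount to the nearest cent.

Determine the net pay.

$1,188.05

Regular pay: 40 × $32.82 = $1,312.80
Overtime pay: 8 × $32.82 × 1.5 = $393.84
Gross pay = $1,312.80 + $393.84 = $1,706.64
Healthcare FSA: $110.41
457(b) deferral: $1,706.64 × 0.03 = $51.20
Pre-tax total = $110.41 + $51.20 = $161.61
Taxable wages = $1,706.64 − $161.61 = $1,545.03
Federal withholding: $1,545.03 × 0.22 = $339.91
State unemployment insurance (employee share): $1,706.64 × 0.01 = $17.07
Total deductions = $110.41 + $51.20 + $339.91 + $17.07 = $518.59
Net pay = $1,706.64 − $518.59 = $1,188.05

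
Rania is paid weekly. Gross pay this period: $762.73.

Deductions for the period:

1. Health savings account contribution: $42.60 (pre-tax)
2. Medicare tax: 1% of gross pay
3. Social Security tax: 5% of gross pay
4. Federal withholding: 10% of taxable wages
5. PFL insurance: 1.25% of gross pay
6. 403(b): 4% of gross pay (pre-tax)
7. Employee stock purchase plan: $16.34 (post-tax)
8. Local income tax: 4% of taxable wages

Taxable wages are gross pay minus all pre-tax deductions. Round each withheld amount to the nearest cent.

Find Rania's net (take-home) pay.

403(b): $762.73 × 0.04 = $30.51
Health savings account contribution: $42.60
Pre-tax total = $30.51 + $42.60 = $73.11
Taxable wages = $762.73 − $73.11 = $689.62
Local income tax: $689.62 × 0.04 = $27.58
Federal withholding: $689.62 × 0.1 = $68.96
Social Security tax: $762.73 × 0.05 = $38.14
PFL insurance: $762.73 × 0.0125 = $9.53
Medicare tax: $762.73 × 0.01 = $7.63
Employee stock purchase plan: $16.34
Total deductions = $30.51 + $42.60 + $27.58 + $68.96 + $38.14 + $9.53 + $7.63 + $16.34 = $241.29
Net pay = $762.73 − $241.29 = $521.44

$521.44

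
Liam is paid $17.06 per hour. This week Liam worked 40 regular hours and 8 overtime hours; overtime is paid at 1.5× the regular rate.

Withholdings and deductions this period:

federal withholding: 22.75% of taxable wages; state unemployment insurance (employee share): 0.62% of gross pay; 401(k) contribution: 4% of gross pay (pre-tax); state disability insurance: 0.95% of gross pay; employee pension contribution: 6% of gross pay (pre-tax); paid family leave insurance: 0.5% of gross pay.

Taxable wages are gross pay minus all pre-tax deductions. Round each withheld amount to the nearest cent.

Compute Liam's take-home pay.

Regular pay: 40 × $17.06 = $682.40
Overtime pay: 8 × $17.06 × 1.5 = $204.72
Gross pay = $682.40 + $204.72 = $887.12
Employee pension contribution: $887.12 × 0.06 = $53.23
401(k) contribution: $887.12 × 0.04 = $35.48
Pre-tax total = $53.23 + $35.48 = $88.71
Taxable wages = $887.12 − $88.71 = $798.41
Federal withholding: $798.41 × 0.2275 = $181.64
State unemployment insurance (employee share): $887.12 × 0.0062 = $5.50
Paid family leave insurance: $887.12 × 0.005 = $4.44
State disability insurance: $887.12 × 0.0095 = $8.43
Total deductions = $53.23 + $35.48 + $181.64 + $5.50 + $4.44 + $8.43 = $288.72
Net pay = $887.12 − $288.72 = $598.40

$598.40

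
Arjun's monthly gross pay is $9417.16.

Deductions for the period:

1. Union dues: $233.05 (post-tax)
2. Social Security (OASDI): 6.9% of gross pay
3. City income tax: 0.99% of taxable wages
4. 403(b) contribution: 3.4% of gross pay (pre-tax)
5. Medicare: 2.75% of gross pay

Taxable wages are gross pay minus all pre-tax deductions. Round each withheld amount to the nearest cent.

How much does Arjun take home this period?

403(b) contribution: $9417.16 × 0.034 = $320.18
Taxable wages = $9417.16 − $320.18 = $9096.98
City income tax: $9096.98 × 0.0099 = $90.06
Medicare: $9417.16 × 0.0275 = $258.97
Social Security (OASDI): $9417.16 × 0.069 = $649.78
Union dues: $233.05
Total deductions = $320.18 + $90.06 + $258.97 + $649.78 + $233.05 = $1552.04
Net pay = $9417.16 − $1552.04 = $7865.12

$7865.12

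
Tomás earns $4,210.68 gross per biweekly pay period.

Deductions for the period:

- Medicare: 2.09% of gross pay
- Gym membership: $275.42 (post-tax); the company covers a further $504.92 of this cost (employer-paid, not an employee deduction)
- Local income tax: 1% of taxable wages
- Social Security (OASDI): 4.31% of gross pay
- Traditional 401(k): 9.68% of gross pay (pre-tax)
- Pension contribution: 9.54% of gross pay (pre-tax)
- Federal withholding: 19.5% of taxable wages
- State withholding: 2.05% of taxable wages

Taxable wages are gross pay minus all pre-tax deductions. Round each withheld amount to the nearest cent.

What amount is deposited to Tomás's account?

Pension contribution: $4,210.68 × 0.0954 = $401.70
Traditional 401(k): $4,210.68 × 0.0968 = $407.59
Pre-tax total = $401.70 + $407.59 = $809.29
Taxable wages = $4,210.68 − $809.29 = $3,401.39
State withholding: $3,401.39 × 0.0205 = $69.73
Federal withholding: $3,401.39 × 0.195 = $663.27
Local income tax: $3,401.39 × 0.01 = $34.01
Medicare: $4,210.68 × 0.0209 = $88.00
Social Security (OASDI): $4,210.68 × 0.0431 = $181.48
Gym membership: $275.42
(Employer's $504.92 toward gym membership is not withheld from the employee.)
Total deductions = $401.70 + $407.59 + $69.73 + $663.27 + $34.01 + $88.00 + $181.48 + $275.42 = $2,121.20
Net pay = $4,210.68 − $2,121.20 = $2,089.48

$2,089.48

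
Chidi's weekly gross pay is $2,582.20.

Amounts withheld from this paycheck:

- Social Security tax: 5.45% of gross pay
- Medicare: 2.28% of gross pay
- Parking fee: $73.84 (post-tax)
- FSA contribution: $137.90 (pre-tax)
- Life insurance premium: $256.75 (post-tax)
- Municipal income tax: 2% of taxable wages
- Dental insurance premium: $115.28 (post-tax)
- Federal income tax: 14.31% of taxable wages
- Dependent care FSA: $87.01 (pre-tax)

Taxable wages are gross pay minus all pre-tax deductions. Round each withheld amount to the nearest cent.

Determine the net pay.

Dependent care FSA: $87.01
FSA contribution: $137.90
Pre-tax total = $87.01 + $137.90 = $224.91
Taxable wages = $2,582.20 − $224.91 = $2,357.29
Federal income tax: $2,357.29 × 0.1431 = $337.33
Municipal income tax: $2,357.29 × 0.02 = $47.15
Social Security tax: $2,582.20 × 0.0545 = $140.73
Medicare: $2,582.20 × 0.0228 = $58.87
Dental insurance premium: $115.28
Life insurance premium: $256.75
Parking fee: $73.84
Total deductions = $87.01 + $137.90 + $337.33 + $47.15 + $140.73 + $58.87 + $115.28 + $256.75 + $73.84 = $1,254.86
Net pay = $2,582.20 − $1,254.86 = $1,327.34

$1,327.34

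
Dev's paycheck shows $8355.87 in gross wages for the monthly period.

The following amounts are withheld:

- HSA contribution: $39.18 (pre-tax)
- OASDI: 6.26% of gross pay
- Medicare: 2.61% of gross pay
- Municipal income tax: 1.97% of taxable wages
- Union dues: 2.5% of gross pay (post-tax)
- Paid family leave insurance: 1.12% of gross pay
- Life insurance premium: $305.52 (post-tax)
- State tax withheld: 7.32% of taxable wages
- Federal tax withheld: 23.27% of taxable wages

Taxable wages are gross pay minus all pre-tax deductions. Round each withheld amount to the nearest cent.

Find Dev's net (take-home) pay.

$4259.60

HSA contribution: $39.18
Taxable wages = $8355.87 − $39.18 = $8316.69
Municipal income tax: $8316.69 × 0.0197 = $163.84
State tax withheld: $8316.69 × 0.0732 = $608.78
Federal tax withheld: $8316.69 × 0.2327 = $1935.29
OASDI: $8355.87 × 0.0626 = $523.08
Paid family leave insurance: $8355.87 × 0.0112 = $93.59
Medicare: $8355.87 × 0.0261 = $218.09
Union dues: $8355.87 × 0.025 = $208.90
Life insurance premium: $305.52
Total deductions = $39.18 + $163.84 + $608.78 + $1935.29 + $523.08 + $93.59 + $218.09 + $208.90 + $305.52 = $4096.27
Net pay = $8355.87 − $4096.27 = $4259.60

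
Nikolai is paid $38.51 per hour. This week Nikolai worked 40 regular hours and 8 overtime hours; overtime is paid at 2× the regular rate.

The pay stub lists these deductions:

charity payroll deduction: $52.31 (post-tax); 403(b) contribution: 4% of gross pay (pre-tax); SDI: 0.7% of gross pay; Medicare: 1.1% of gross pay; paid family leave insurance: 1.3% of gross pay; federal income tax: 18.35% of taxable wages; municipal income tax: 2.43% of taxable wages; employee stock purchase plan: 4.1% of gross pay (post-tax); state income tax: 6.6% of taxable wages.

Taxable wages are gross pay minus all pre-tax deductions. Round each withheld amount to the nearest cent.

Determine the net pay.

$1,295.86

Regular pay: 40 × $38.51 = $1,540.40
Overtime pay: 8 × $38.51 × 2 = $616.16
Gross pay = $1,540.40 + $616.16 = $2,156.56
403(b) contribution: $2,156.56 × 0.04 = $86.26
Taxable wages = $2,156.56 − $86.26 = $2,070.30
Municipal income tax: $2,070.30 × 0.0243 = $50.31
Federal income tax: $2,070.30 × 0.1835 = $379.90
State income tax: $2,070.30 × 0.066 = $136.64
Medicare: $2,156.56 × 0.011 = $23.72
SDI: $2,156.56 × 0.007 = $15.10
Paid family leave insurance: $2,156.56 × 0.013 = $28.04
Charity payroll deduction: $52.31
Employee stock purchase plan: $2,156.56 × 0.041 = $88.42
Total deductions = $86.26 + $50.31 + $379.90 + $136.64 + $23.72 + $15.10 + $28.04 + $52.31 + $88.42 = $860.70
Net pay = $2,156.56 − $860.70 = $1,295.86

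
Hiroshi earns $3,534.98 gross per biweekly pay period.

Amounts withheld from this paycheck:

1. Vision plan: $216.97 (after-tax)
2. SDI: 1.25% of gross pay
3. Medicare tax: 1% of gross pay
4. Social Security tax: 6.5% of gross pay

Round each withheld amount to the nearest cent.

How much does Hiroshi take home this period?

Medicare tax: $3,534.98 × 0.01 = $35.35
SDI: $3,534.98 × 0.0125 = $44.19
Social Security tax: $3,534.98 × 0.065 = $229.77
Vision plan: $216.97
Total deductions = $35.35 + $44.19 + $229.77 + $216.97 = $526.28
Net pay = $3,534.98 − $526.28 = $3,008.70

$3,008.70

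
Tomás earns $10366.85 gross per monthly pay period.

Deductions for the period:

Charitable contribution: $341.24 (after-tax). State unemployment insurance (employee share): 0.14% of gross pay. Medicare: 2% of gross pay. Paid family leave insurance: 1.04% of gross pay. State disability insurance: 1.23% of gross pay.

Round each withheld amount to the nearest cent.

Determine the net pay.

$9568.43

State unemployment insurance (employee share): $10366.85 × 0.0014 = $14.51
Medicare: $10366.85 × 0.02 = $207.34
State disability insurance: $10366.85 × 0.0123 = $127.51
Paid family leave insurance: $10366.85 × 0.0104 = $107.82
Charitable contribution: $341.24
Total deductions = $14.51 + $207.34 + $127.51 + $107.82 + $341.24 = $798.42
Net pay = $10366.85 − $798.42 = $9568.43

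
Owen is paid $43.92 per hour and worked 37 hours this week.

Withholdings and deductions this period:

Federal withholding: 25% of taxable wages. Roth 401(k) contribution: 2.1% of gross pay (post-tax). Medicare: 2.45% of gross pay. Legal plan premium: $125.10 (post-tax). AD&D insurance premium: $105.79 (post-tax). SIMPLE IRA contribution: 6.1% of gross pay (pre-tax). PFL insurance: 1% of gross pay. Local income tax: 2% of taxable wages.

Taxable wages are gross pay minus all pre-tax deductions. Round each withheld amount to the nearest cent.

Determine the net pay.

$792.83

Gross pay: 37 × $43.92 = $1625.04
SIMPLE IRA contribution: $1625.04 × 0.061 = $99.13
Taxable wages = $1625.04 − $99.13 = $1525.91
Local income tax: $1525.91 × 0.02 = $30.52
Federal withholding: $1525.91 × 0.25 = $381.48
PFL insurance: $1625.04 × 0.01 = $16.25
Medicare: $1625.04 × 0.0245 = $39.81
AD&D insurance premium: $105.79
Roth 401(k) contribution: $1625.04 × 0.021 = $34.13
Legal plan premium: $125.10
Total deductions = $99.13 + $30.52 + $381.48 + $16.25 + $39.81 + $105.79 + $34.13 + $125.10 = $832.21
Net pay = $1625.04 − $832.21 = $792.83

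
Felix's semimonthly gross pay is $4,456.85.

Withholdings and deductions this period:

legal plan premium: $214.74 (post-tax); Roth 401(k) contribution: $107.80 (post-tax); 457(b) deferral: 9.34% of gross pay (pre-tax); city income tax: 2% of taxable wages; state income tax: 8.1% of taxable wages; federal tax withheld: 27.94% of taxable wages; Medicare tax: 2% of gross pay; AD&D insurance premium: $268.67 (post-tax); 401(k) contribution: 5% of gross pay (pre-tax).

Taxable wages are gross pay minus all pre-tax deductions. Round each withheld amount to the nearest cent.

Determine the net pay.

$1,685.12

401(k) contribution: $4,456.85 × 0.05 = $222.84
457(b) deferral: $4,456.85 × 0.0934 = $416.27
Pre-tax total = $222.84 + $416.27 = $639.11
Taxable wages = $4,456.85 − $639.11 = $3,817.74
City income tax: $3,817.74 × 0.02 = $76.35
Federal tax withheld: $3,817.74 × 0.2794 = $1,066.68
State income tax: $3,817.74 × 0.081 = $309.24
Medicare tax: $4,456.85 × 0.02 = $89.14
Legal plan premium: $214.74
Roth 401(k) contribution: $107.80
AD&D insurance premium: $268.67
Total deductions = $222.84 + $416.27 + $76.35 + $1,066.68 + $309.24 + $89.14 + $214.74 + $107.80 + $268.67 = $2,771.73
Net pay = $4,456.85 − $2,771.73 = $1,685.12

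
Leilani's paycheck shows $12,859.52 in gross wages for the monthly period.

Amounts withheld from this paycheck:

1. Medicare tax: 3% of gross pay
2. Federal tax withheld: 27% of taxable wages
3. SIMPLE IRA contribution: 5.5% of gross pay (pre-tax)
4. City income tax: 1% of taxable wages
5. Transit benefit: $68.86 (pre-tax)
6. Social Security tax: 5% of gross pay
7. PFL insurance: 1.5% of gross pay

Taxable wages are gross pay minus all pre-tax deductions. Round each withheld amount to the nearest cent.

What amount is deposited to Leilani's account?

$7,478.38

Transit benefit: $68.86
SIMPLE IRA contribution: $12,859.52 × 0.055 = $707.27
Pre-tax total = $68.86 + $707.27 = $776.13
Taxable wages = $12,859.52 − $776.13 = $12,083.39
City income tax: $12,083.39 × 0.01 = $120.83
Federal tax withheld: $12,083.39 × 0.27 = $3,262.52
PFL insurance: $12,859.52 × 0.015 = $192.89
Social Security tax: $12,859.52 × 0.05 = $642.98
Medicare tax: $12,859.52 × 0.03 = $385.79
Total deductions = $68.86 + $707.27 + $120.83 + $3,262.52 + $192.89 + $642.98 + $385.79 = $5,381.14
Net pay = $12,859.52 − $5,381.14 = $7,478.38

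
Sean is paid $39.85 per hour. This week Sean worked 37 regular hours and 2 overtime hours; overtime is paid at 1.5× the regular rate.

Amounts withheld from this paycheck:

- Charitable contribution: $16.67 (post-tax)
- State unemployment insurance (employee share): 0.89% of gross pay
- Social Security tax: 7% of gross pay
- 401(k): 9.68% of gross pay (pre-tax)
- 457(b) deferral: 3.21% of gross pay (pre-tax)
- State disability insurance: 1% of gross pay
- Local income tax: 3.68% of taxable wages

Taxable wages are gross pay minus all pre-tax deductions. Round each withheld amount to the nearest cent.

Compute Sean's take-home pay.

$1,179.05

Regular pay: 37 × $39.85 = $1,474.45
Overtime pay: 2 × $39.85 × 1.5 = $119.55
Gross pay = $1,474.45 + $119.55 = $1,594.00
457(b) deferral: $1,594.00 × 0.0321 = $51.17
401(k): $1,594.00 × 0.0968 = $154.30
Pre-tax total = $51.17 + $154.30 = $205.47
Taxable wages = $1,594.00 − $205.47 = $1,388.53
Local income tax: $1,388.53 × 0.0368 = $51.10
Social Security tax: $1,594.00 × 0.07 = $111.58
State disability insurance: $1,594.00 × 0.01 = $15.94
State unemployment insurance (employee share): $1,594.00 × 0.0089 = $14.19
Charitable contribution: $16.67
Total deductions = $51.17 + $154.30 + $51.10 + $111.58 + $15.94 + $14.19 + $16.67 = $414.95
Net pay = $1,594.00 − $414.95 = $1,179.05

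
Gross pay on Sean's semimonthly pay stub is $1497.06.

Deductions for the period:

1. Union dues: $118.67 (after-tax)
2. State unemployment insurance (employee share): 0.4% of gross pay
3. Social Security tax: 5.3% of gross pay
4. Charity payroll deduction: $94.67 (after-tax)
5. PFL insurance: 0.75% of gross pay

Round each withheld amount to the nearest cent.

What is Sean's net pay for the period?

State unemployment insurance (employee share): $1497.06 × 0.004 = $5.99
PFL insurance: $1497.06 × 0.0075 = $11.23
Social Security tax: $1497.06 × 0.053 = $79.34
Charity payroll deduction: $94.67
Union dues: $118.67
Total deductions = $5.99 + $11.23 + $79.34 + $94.67 + $118.67 = $309.90
Net pay = $1497.06 − $309.90 = $1187.16

$1187.16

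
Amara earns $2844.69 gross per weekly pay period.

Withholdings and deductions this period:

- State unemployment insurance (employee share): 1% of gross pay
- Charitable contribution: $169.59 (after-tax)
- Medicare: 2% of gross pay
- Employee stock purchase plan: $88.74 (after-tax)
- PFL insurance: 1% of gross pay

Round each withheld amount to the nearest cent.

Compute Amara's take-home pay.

$2472.57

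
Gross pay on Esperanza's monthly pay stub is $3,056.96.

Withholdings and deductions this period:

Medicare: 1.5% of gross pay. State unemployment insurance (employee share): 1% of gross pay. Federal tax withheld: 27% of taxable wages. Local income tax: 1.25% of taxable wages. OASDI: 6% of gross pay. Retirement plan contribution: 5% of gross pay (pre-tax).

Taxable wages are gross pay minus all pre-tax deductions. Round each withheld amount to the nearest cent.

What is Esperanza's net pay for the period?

$1,823.86

Retirement plan contribution: $3,056.96 × 0.05 = $152.85
Taxable wages = $3,056.96 − $152.85 = $2,904.11
Federal tax withheld: $2,904.11 × 0.27 = $784.11
Local income tax: $2,904.11 × 0.0125 = $36.30
State unemployment insurance (employee share): $3,056.96 × 0.01 = $30.57
OASDI: $3,056.96 × 0.06 = $183.42
Medicare: $3,056.96 × 0.015 = $45.85
Total deductions = $152.85 + $784.11 + $36.30 + $30.57 + $183.42 + $45.85 = $1,233.10
Net pay = $3,056.96 − $1,233.10 = $1,823.86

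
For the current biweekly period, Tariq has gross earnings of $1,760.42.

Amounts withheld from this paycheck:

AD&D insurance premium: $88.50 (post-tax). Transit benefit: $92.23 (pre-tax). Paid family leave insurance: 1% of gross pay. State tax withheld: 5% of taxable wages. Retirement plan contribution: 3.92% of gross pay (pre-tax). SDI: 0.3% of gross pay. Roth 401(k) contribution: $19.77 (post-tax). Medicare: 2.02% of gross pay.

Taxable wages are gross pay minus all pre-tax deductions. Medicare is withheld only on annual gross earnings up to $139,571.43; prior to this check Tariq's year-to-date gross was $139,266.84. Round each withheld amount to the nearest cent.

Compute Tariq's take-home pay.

$1,381.92

Transit benefit: $92.23
Retirement plan contribution: $1,760.42 × 0.0392 = $69.01
Pre-tax total = $92.23 + $69.01 = $161.24
Taxable wages = $1,760.42 − $161.24 = $1,599.18
State tax withheld: $1,599.18 × 0.05 = $79.96
Paid family leave insurance: $1,760.42 × 0.01 = $17.60
Medicare: only $139,571.43 − $139,266.84 = $304.59 of this check is subject → $304.59 × 0.0202 = $6.15
SDI: $1,760.42 × 0.003 = $5.28
AD&D insurance premium: $88.50
Roth 401(k) contribution: $19.77
Total deductions = $92.23 + $69.01 + $79.96 + $17.60 + $6.15 + $5.28 + $88.50 + $19.77 = $378.50
Net pay = $1,760.42 − $378.50 = $1,381.92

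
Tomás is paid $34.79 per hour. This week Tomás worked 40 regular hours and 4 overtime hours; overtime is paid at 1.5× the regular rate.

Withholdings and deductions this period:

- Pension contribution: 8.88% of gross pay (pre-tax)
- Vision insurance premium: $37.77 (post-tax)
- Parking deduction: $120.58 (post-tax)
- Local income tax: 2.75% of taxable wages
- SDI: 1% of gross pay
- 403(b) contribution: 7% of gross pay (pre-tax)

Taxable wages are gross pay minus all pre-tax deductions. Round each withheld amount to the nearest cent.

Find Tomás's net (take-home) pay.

Regular pay: 40 × $34.79 = $1,391.60
Overtime pay: 4 × $34.79 × 1.5 = $208.74
Gross pay = $1,391.60 + $208.74 = $1,600.34
403(b) contribution: $1,600.34 × 0.07 = $112.02
Pension contribution: $1,600.34 × 0.0888 = $142.11
Pre-tax total = $112.02 + $142.11 = $254.13
Taxable wages = $1,600.34 − $254.13 = $1,346.21
Local income tax: $1,346.21 × 0.0275 = $37.02
SDI: $1,600.34 × 0.01 = $16.00
Vision insurance premium: $37.77
Parking deduction: $120.58
Total deductions = $112.02 + $142.11 + $37.02 + $16.00 + $37.77 + $120.58 = $465.50
Net pay = $1,600.34 − $465.50 = $1,134.84

$1,134.84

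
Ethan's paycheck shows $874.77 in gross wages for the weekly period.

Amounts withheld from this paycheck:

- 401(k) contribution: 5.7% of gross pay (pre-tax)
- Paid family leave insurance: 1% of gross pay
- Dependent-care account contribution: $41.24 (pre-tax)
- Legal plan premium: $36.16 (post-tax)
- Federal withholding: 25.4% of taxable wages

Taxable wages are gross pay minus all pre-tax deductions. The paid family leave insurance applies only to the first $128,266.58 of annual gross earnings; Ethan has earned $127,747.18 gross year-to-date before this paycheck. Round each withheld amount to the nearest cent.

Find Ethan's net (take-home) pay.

401(k) contribution: $874.77 × 0.057 = $49.86
Dependent-care account contribution: $41.24
Pre-tax total = $49.86 + $41.24 = $91.10
Taxable wages = $874.77 − $91.10 = $783.67
Federal withholding: $783.67 × 0.254 = $199.05
Paid family leave insurance: only $128,266.58 − $127,747.18 = $519.40 of this check is subject → $519.40 × 0.01 = $5.19
Legal plan premium: $36.16
Total deductions = $49.86 + $41.24 + $199.05 + $5.19 + $36.16 = $331.50
Net pay = $874.77 − $331.50 = $543.27

$543.27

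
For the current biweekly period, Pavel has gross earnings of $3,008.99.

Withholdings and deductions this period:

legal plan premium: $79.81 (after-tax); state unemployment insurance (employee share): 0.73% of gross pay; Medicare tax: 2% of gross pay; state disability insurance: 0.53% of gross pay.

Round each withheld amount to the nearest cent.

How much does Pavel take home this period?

$2,831.08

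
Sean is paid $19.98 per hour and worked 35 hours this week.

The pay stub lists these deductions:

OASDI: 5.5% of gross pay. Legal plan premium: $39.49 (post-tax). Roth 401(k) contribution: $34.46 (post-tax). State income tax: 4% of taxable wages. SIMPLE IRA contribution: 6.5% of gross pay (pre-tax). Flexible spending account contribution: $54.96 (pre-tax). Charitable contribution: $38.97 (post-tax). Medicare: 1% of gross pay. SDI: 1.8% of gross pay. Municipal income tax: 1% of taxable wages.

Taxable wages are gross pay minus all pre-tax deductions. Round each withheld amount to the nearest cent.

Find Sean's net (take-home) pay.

$397.98

Gross pay: 35 × $19.98 = $699.30
SIMPLE IRA contribution: $699.30 × 0.065 = $45.45
Flexible spending account contribution: $54.96
Pre-tax total = $45.45 + $54.96 = $100.41
Taxable wages = $699.30 − $100.41 = $598.89
Municipal income tax: $598.89 × 0.01 = $5.99
State income tax: $598.89 × 0.04 = $23.96
SDI: $699.30 × 0.018 = $12.59
Medicare: $699.30 × 0.01 = $6.99
OASDI: $699.30 × 0.055 = $38.46
Legal plan premium: $39.49
Charitable contribution: $38.97
Roth 401(k) contribution: $34.46
Total deductions = $45.45 + $54.96 + $5.99 + $23.96 + $12.59 + $6.99 + $38.46 + $39.49 + $38.97 + $34.46 = $301.32
Net pay = $699.30 − $301.32 = $397.98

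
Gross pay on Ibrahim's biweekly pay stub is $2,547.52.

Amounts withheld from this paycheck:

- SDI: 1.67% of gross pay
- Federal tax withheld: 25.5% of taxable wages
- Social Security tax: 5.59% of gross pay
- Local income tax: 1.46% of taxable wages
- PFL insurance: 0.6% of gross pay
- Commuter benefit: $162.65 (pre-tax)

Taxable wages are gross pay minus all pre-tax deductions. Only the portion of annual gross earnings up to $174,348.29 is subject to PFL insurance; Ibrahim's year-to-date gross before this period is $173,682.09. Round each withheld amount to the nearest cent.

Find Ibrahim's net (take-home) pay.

Commuter benefit: $162.65
Taxable wages = $2,547.52 − $162.65 = $2,384.87
Federal tax withheld: $2,384.87 × 0.255 = $608.14
Local income tax: $2,384.87 × 0.0146 = $34.82
SDI: $2,547.52 × 0.0167 = $42.54
Social Security tax: $2,547.52 × 0.0559 = $142.41
PFL insurance: only $174,348.29 − $173,682.09 = $666.20 of this check is subject → $666.20 × 0.006 = $4.00
Total deductions = $162.65 + $608.14 + $34.82 + $42.54 + $142.41 + $4.00 = $994.56
Net pay = $2,547.52 − $994.56 = $1,552.96

$1,552.96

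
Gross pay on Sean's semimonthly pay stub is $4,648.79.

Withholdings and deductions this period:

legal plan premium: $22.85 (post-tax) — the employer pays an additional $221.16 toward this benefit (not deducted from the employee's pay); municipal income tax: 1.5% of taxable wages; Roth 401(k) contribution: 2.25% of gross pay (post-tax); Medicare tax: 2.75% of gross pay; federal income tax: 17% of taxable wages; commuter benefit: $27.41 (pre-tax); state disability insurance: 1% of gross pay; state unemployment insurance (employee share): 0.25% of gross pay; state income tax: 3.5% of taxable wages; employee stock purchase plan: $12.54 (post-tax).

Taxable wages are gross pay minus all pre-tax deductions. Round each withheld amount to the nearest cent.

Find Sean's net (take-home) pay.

Commuter benefit: $27.41
Taxable wages = $4,648.79 − $27.41 = $4,621.38
Municipal income tax: $4,621.38 × 0.015 = $69.32
State income tax: $4,621.38 × 0.035 = $161.75
Federal income tax: $4,621.38 × 0.17 = $785.63
State disability insurance: $4,648.79 × 0.01 = $46.49
State unemployment insurance (employee share): $4,648.79 × 0.0025 = $11.62
Medicare tax: $4,648.79 × 0.0275 = $127.84
Employee stock purchase plan: $12.54
Roth 401(k) contribution: $4,648.79 × 0.0225 = $104.60
Legal plan premium: $22.85
(Employer's $221.16 toward legal plan premium is not withheld from the employee.)
Total deductions = $27.41 + $69.32 + $161.75 + $785.63 + $46.49 + $11.62 + $127.84 + $12.54 + $104.60 + $22.85 = $1,370.05
Net pay = $4,648.79 − $1,370.05 = $3,278.74

$3,278.74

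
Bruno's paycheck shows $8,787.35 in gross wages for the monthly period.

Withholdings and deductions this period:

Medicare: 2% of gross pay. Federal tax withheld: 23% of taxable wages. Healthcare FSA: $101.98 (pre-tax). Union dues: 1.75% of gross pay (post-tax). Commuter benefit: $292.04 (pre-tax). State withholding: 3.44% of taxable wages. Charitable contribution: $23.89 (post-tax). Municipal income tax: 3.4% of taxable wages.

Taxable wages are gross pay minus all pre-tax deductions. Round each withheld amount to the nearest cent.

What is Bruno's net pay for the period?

Commuter benefit: $292.04
Healthcare FSA: $101.98
Pre-tax total = $292.04 + $101.98 = $394.02
Taxable wages = $8,787.35 − $394.02 = $8,393.33
State withholding: $8,393.33 × 0.0344 = $288.73
Municipal income tax: $8,393.33 × 0.034 = $285.37
Federal tax withheld: $8,393.33 × 0.23 = $1,930.47
Medicare: $8,787.35 × 0.02 = $175.75
Union dues: $8,787.35 × 0.0175 = $153.78
Charitable contribution: $23.89
Total deductions = $292.04 + $101.98 + $288.73 + $285.37 + $1,930.47 + $175.75 + $153.78 + $23.89 = $3,252.01
Net pay = $8,787.35 − $3,252.01 = $5,535.34

$5,535.34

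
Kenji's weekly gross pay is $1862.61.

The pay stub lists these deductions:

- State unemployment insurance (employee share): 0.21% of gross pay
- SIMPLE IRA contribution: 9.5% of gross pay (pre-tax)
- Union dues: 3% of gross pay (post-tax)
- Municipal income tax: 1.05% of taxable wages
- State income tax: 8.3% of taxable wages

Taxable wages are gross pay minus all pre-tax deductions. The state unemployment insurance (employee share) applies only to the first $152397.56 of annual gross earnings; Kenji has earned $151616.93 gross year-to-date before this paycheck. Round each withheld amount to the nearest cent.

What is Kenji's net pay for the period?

SIMPLE IRA contribution: $1862.61 × 0.095 = $176.95
Taxable wages = $1862.61 − $176.95 = $1685.66
Municipal income tax: $1685.66 × 0.0105 = $17.70
State income tax: $1685.66 × 0.083 = $139.91
State unemployment insurance (employee share): only $152397.56 − $151616.93 = $780.63 of this check is subject → $780.63 × 0.0021 = $1.64
Union dues: $1862.61 × 0.03 = $55.88
Total deductions = $176.95 + $17.70 + $139.91 + $1.64 + $55.88 = $392.08
Net pay = $1862.61 − $392.08 = $1470.53

$1470.53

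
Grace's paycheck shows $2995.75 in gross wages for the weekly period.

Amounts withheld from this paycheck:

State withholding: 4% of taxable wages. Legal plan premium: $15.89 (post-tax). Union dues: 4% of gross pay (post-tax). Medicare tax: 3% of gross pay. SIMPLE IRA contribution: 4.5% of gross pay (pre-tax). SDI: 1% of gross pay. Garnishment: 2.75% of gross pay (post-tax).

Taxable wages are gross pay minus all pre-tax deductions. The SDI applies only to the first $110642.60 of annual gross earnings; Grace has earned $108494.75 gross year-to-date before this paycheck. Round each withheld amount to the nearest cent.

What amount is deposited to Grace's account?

$2417.05

SIMPLE IRA contribution: $2995.75 × 0.045 = $134.81
Taxable wages = $2995.75 − $134.81 = $2860.94
State withholding: $2860.94 × 0.04 = $114.44
Medicare tax: $2995.75 × 0.03 = $89.87
SDI: only $110642.60 − $108494.75 = $2147.85 of this check is subject → $2147.85 × 0.01 = $21.48
Legal plan premium: $15.89
Garnishment: $2995.75 × 0.0275 = $82.38
Union dues: $2995.75 × 0.04 = $119.83
Total deductions = $134.81 + $114.44 + $89.87 + $21.48 + $15.89 + $82.38 + $119.83 = $578.70
Net pay = $2995.75 − $578.70 = $2417.05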